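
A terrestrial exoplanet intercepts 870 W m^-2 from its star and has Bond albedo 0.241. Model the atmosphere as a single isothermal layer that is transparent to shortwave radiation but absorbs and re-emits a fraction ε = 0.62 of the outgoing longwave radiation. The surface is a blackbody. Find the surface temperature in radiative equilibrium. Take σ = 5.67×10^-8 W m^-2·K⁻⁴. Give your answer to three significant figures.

The planet radiates to space at T_e = [S(1−α)/(4σ)]^(1/4) = 232.3 K.
The surface balance (absorbed SW + ε·downward IR = σT_s⁴) with T_a⁴ = T_s⁴/2 reduces to T_s = T_e·[2/(2−ε)]^¼ = 254.9 K.

255 K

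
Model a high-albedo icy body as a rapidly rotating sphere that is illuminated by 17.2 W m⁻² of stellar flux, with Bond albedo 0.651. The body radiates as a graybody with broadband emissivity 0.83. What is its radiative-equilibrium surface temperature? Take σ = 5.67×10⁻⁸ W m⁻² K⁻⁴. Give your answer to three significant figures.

Averaging over the sphere, the absorbed flux is S(1−α)/4 = 1.501 W m⁻².
Radiative balance εσT⁴ = 1.501 gives T = [1.501/(0.83·σ)]^(1/4) = 75.15 K.

75.1 K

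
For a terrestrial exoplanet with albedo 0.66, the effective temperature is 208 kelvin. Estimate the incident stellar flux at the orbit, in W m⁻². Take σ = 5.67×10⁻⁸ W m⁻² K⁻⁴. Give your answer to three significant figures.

1250 W m⁻²

Invert the energy balance for S: S = 4σT⁴/(1−α).
σT⁴ = 5.67×10⁻⁸·(208)⁴ = 106.1 W m⁻².
So S = 4×106.1/(1−0.66) = 1249 W m⁻².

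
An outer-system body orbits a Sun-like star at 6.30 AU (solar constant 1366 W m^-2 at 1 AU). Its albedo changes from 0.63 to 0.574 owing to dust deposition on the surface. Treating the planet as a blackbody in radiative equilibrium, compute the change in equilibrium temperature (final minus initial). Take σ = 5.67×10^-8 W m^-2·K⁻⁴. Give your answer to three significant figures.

Irradiance scales as 1/d², so S = 1366 W m^-2 × (1/6.30)² = 34.42 W m^-2.
Initial: T₁ = [S(1−0.63)/(4σ)]^(1/4) = 86.56 K.
With α = 0.574, T₂ = 89.67 K.
ΔT = T₂ − T₁ = 3.104 K.

3.10 kelvin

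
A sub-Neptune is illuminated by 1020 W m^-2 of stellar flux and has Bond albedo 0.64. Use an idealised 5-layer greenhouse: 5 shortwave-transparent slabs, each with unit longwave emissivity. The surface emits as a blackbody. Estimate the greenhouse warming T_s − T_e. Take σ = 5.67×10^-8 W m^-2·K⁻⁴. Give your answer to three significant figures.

113 K

OLR = S(1−α)/4 = 91.80 W m^-2; the top layer radiates at T_e = 200.6 K.
Surface: T_s = (6)^¼·T_e = 313.9 K.
Warming: T_s − T_e = 113.4 K.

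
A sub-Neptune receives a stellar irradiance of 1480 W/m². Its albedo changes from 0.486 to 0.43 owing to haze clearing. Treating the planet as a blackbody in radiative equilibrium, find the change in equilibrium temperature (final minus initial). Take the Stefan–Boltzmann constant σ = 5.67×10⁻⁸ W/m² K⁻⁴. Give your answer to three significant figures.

With α = 0.486, T₁ = 240.7 K.
Final:   T₂ = [S(1−0.43)/(4σ)]^(1/4) = 247.0 K.
Change: 247.0 − 240.7 = 6.303 K.

6.30 K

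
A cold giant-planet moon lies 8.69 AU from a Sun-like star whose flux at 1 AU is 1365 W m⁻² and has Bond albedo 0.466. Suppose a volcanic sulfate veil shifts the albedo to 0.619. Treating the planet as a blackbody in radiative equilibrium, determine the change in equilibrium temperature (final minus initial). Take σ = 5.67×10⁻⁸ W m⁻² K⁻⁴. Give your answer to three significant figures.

Flux at the orbit: S = 1365/(8.69)² = 18.08 W m⁻².
With α = 0.466, T₁ = 80.77 K.
Final:   T₂ = [S(1−0.619)/(4σ)]^(1/4) = 74.23 K.
Change: 74.23 − 80.77 = -6.537 K.

-6.54 K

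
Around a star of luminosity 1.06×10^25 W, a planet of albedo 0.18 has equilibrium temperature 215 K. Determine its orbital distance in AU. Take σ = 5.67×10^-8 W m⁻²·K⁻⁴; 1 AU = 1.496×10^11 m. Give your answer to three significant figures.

0.253 AU

Required flux: S = 4σT⁴/(1−α) = 591.0 W m⁻².
S = L/(4πd²) → d = √(L/4πS) = √(1.06×10^25/(4π·591.0)) = 3.778×10^10 m = 0.2525 AU.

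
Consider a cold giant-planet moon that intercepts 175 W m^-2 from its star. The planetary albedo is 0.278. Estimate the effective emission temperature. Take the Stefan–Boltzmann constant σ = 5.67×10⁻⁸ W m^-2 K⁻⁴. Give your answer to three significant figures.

Averaging over the sphere, the absorbed flux is S(1−α)/4 = 31.59 W m^-2.
Balancing against σT⁴: T = (31.59/5.67×10⁻⁸)^(1/4) = 153.6 K.

154 K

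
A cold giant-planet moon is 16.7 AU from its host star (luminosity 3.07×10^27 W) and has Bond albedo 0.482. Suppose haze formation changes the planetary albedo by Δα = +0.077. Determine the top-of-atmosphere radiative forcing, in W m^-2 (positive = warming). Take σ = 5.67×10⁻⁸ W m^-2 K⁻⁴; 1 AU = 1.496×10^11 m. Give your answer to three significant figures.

-0.753 W m^-2

d = 16.7 × 1.496×10^11 m = 2.498×10^12 m.
Flux at the orbit: S = L/(4πd²) = 3.07×10^27/(4π·(2.50×10^12)²) = 39.14 W m^-2.
The change in absorbed flux is Δ[S(1−α)/4] = −SΔα/4 = -0.7535 W m^-2.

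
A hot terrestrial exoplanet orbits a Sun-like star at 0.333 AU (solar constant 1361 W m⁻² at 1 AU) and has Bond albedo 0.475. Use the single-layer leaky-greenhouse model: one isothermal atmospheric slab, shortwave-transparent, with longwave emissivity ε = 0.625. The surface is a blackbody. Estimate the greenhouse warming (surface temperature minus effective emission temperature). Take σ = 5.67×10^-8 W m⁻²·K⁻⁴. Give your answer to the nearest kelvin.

40 K

Irradiance scales as 1/d², so S = 1361 W m⁻² × (1/0.333)² = 12270 W m⁻².
The planet radiates to space at T_e = [S(1−α)/(4σ)]^(1/4) = 410.6 K.
For a single slab of emissivity ε, T_s⁴ = 2T_e⁴/(2−ε); thus T_s = 410.6·(1.455)^(1/4) = 450.9 K.
T_s − T_e = 450.9 − 410.6 = 40.32 K.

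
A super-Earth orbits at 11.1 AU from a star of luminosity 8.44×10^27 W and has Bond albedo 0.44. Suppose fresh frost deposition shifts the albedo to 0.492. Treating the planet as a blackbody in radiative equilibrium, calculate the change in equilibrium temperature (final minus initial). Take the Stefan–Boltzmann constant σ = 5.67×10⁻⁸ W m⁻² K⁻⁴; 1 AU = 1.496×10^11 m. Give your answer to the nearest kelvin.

-4 K

d = 11.1 × 1.496×10^11 m = 1.661×10^12 m.
Spreading L over a sphere of radius d: S = 8.44×10^27/(4π·1.66×10^12²) = 243.6 W m⁻².
Initial: T₁ = [S(1−0.44)/(4σ)]^(1/4) = 156.6 K.
After:  T₂ = [243.6·0.508/(4σ)]^(1/4) = 152.8 K.
Change: 152.8 − 156.6 = -3.769 K.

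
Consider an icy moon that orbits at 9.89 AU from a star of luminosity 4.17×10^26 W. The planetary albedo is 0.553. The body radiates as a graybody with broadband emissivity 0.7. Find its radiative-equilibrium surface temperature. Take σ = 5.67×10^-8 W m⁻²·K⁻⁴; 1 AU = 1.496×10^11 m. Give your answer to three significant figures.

Orbital distance: d = 9.89 AU = 1.480×10^12 m.
Spreading L over a sphere of radius d: S = 4.17×10^26/(4π·1.48×10^12²) = 15.16 W m⁻².
Absorbed flux (global mean): S(1−α)/4 = 15.16·0.447/4 = 1.694 W m⁻².
Radiative balance εσT⁴ = 1.694 gives T = [1.694/(0.7·σ)]^(1/4) = 80.83 K.

80.8 kelvin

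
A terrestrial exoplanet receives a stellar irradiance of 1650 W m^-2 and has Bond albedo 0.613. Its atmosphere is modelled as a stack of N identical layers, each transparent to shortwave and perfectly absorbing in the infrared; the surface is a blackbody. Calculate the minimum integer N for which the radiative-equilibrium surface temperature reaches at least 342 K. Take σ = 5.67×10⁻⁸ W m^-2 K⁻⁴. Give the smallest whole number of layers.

The effective emission temperature is T_e = [S(1−α)/(4σ)]^¼ = 230.3 K.
Since T_s⁴ = (N+1)T_e⁴, we need N ≥ (T_s/T_e)⁴ − 1 = 3.859.
The minimum whole number is N = 4.

4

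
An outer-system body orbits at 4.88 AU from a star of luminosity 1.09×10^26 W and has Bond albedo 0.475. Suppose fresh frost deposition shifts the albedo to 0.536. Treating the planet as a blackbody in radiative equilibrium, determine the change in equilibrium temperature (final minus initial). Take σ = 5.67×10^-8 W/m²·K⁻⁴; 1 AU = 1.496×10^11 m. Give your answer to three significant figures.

Orbital distance: d = 4.88 AU = 7.300×10^11 m.
Flux at the orbit: S = L/(4πd²) = 1.09×10^26/(4π·(7.30×10^11)²) = 16.27 W/m².
With α = 0.475, T₁ = 78.34 K.
With α = 0.536, T₂ = 75.96 K.
Change: 75.96 − 78.34 = -2.382 K.

-2.38 K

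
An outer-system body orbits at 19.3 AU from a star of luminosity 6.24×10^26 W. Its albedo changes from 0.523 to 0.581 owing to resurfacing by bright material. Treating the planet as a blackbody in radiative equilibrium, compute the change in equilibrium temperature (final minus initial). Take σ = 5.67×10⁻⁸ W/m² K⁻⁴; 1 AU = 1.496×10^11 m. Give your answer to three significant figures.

-1.90 kelvin

Orbital distance: d = 19.3 AU = 2.887×10^12 m.
Spreading L over a sphere of radius d: S = 6.24×10^26/(4π·2.89×10^12²) = 5.957 W/m².
Before: T₁ = [5.957·0.477/(4σ)]^(1/4) = 59.49 K.
Final:   T₂ = [S(1−0.581)/(4σ)]^(1/4) = 57.60 K.
ΔT = T₂ − T₁ = -1.897 K.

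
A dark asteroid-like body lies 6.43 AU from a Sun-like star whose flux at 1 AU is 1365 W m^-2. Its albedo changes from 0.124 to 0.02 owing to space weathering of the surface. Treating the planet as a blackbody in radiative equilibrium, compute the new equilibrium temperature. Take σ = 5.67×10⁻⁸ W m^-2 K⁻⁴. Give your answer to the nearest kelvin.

109 K

By the inverse-square law, S = 1365/6.43² = 33.01 W m^-2.
With the new albedo, S(1−α₂)/4 = 8.089 W m^-2, so T₂ = 109.3 K.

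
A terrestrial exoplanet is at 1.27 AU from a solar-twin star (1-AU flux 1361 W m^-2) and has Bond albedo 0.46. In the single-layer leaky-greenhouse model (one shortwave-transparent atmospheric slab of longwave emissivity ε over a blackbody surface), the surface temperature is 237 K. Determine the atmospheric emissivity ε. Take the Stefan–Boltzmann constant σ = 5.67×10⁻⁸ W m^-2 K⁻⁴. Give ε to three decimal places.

Irradiance scales as 1/d², so S = 1361 W m^-2 × (1/1.27)² = 843.8 W m^-2.
TOA balance gives T_e = 211.7 K.
Inverting T_s⁴ = 2T_e⁴/(2−ε): (T_e/T_s)⁴ = 0.6368, so ε = 2(1 − 0.6368) = 0.7264.

0.726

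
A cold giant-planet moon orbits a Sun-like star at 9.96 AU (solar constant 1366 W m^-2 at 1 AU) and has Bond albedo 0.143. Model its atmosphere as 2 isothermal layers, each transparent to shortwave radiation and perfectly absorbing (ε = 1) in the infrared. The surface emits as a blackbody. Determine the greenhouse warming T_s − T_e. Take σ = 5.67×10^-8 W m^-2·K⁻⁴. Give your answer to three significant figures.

Flux at the orbit: S = 1366/(9.96)² = 13.77 W m^-2.
The effective emission temperature is T_e = [S(1−α)/(4σ)]^¼ = 84.93 K.
T_s = (N+1)^(1/4)·T_e = 111.8 K.
Warming: T_s − T_e = 26.84 K.

26.8 K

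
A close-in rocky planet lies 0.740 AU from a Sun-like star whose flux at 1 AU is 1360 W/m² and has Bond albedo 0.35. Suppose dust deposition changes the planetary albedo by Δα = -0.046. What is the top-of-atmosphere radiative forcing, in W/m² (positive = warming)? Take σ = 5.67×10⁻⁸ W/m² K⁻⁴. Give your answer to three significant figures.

Irradiance scales as 1/d², so S = 1360 W/m² × (1/0.740)² = 2484 W/m².
The change in absorbed flux is Δ[S(1−α)/4] = −SΔα/4 = 28.56 W/m².

28.6 W/m²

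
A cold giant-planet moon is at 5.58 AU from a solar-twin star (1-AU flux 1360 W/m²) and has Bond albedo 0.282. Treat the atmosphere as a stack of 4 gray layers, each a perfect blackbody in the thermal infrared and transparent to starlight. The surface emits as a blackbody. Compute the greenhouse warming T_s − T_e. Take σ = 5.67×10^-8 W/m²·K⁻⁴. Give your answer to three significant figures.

53.7 K

By the inverse-square law, S = 1360/5.58² = 43.68 W/m².
The effective emission temperature is T_e = [S(1−α)/(4σ)]^¼ = 108.4 K.
T_s = (N+1)^(1/4)·T_e = 162.2 K.
Warming: T_s − T_e = 53.72 K.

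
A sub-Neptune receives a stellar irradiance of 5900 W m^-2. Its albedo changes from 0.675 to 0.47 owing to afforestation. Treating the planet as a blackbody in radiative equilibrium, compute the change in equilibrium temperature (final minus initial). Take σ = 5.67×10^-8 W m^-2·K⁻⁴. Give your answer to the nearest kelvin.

39 K

Before: T₁ = [5900·0.325/(4σ)]^(1/4) = 303.2 K.
Final:   T₂ = [S(1−0.47)/(4σ)]^(1/4) = 342.7 K.
Change: 342.7 − 303.2 = 39.44 K.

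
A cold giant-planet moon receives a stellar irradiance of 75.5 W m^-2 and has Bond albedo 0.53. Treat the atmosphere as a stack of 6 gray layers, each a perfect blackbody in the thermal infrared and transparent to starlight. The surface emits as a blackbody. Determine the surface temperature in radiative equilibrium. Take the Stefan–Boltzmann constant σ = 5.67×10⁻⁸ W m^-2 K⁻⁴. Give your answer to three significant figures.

The effective emission temperature is T_e = [S(1−α)/(4σ)]^¼ = 111.8 K.
For an N-layer opaque stack, T_s⁴ = (N+1)T_e⁴, hence T_s = (7)^(1/4)×111.8 K = 181.9 K.

182 K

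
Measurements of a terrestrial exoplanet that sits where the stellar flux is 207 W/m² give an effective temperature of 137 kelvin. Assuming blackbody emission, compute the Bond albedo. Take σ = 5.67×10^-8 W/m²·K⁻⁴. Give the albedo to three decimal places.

0.614

From σT⁴ = S(1−α)/4 we invert for α: 1−α = 4σT⁴/S.
4σT⁴ = 4·5.67×10⁻⁸·(137)⁴ = 79.90 W/m².
Hence α = 1 − 79.90/207.0 = 0.6140.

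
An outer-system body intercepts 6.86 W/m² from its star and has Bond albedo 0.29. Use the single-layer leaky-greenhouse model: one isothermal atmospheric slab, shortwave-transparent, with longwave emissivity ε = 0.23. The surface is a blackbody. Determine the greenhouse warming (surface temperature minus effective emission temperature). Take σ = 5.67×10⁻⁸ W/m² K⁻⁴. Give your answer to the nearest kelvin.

2 kelvin

At the top of the atmosphere, σT_e⁴ = S(1−α)/4 = 1.218 W/m², giving T_e = 68.07 K.
Surface balance with a leaky layer gives σT_s⁴ = σT_e⁴·2/(2−ε), so T_s = T_e·[2/(2−0.23)]^(1/4) = 70.19 K.
Greenhouse warming: T_s − T_e = 2.111 K.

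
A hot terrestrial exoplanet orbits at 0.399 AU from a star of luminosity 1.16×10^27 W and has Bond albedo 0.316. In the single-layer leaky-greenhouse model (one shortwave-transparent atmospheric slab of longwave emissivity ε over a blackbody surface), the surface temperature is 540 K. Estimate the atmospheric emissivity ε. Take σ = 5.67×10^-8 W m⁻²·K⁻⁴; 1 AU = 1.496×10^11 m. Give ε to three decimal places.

Orbital distance: d = 0.399 AU = 5.969×10^10 m.
Flux at the orbit: S = L/(4πd²) = 1.16×10^27/(4π·(5.97×10^10)²) = 25910 W m⁻².
TOA balance gives T_e = 528.7 K.
Inverting T_s⁴ = 2T_e⁴/(2−ε): (T_e/T_s)⁴ = 0.9189, so ε = 2(1 − 0.9189) = 0.1622.

0.162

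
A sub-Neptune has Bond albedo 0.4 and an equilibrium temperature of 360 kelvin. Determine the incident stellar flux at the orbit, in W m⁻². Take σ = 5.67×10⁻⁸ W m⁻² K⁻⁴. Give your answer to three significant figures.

Invert the energy balance for S: S = 4σT⁴/(1−α).
The emitted flux is σT⁴ = 952.3 W m⁻².
So S = 4×952.3/(1−0.4) = 6349 W m⁻².

6350 W m⁻²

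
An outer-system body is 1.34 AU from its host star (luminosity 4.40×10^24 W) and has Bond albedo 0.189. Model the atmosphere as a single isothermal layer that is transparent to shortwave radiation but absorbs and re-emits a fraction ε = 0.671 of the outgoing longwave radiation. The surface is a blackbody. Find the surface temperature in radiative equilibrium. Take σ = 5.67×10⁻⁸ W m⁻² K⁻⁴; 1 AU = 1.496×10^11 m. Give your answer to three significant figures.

d = 1.34 × 1.496×10^11 m = 2.005×10^11 m.
Spreading L over a sphere of radius d: S = 4.40×10^24/(4π·2.00×10^11²) = 8.713 W m⁻².
At the top of the atmosphere, σT_e⁴ = S(1−α)/4 = 1.767 W m⁻², giving T_e = 74.71 K.
For a single slab of emissivity ε, T_s⁴ = 2T_e⁴/(2−ε); thus T_s = 74.71·(1.505)^(1/4) = 82.75 K.

82.7 K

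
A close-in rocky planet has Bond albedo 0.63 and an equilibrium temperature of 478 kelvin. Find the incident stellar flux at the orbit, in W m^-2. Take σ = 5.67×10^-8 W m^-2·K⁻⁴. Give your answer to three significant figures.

From S(1−α)/4 = σT⁴: S = 4σT⁴/(1−α).
The emitted flux is σT⁴ = 2960 W m^-2.
So S = 4×2960/(1−0.63) = 32000 W m^-2.

32000 W m^-2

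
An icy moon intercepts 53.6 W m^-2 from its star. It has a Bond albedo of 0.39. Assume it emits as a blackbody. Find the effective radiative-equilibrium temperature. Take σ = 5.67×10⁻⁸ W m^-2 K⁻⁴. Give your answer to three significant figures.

110 K

Absorbed flux (global mean): S(1−α)/4 = 53.60·0.61/4 = 8.174 W m^-2.
In equilibrium σT⁴ equals this, so T = 109.6 K.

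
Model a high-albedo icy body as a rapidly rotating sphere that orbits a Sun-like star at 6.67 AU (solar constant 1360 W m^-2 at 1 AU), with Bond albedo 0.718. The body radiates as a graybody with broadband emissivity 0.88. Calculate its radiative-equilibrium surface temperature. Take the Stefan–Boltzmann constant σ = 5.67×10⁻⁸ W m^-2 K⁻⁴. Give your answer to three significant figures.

Irradiance scales as 1/d², so S = 1360 W m^-2 × (1/6.67)² = 30.57 W m^-2.
Averaging over the sphere, the absorbed flux is S(1−α)/4 = 2.155 W m^-2.
Radiative balance εσT⁴ = 2.155 gives T = [2.155/(0.88·σ)]^(1/4) = 81.07 K.

81.1 kelvin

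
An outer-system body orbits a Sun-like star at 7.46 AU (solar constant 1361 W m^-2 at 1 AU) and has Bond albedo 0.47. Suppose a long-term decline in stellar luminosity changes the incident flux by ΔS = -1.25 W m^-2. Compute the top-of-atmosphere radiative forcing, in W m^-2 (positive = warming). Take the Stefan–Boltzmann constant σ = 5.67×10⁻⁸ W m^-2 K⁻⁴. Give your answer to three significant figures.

By the inverse-square law, S = 1361/7.46² = 24.46 W m^-2.
Only a fraction (1−α) is absorbed and it's spread over 4πR², so ΔF = (1−α)ΔS/4 = -0.1656 W m^-2.

-0.166 W m^-2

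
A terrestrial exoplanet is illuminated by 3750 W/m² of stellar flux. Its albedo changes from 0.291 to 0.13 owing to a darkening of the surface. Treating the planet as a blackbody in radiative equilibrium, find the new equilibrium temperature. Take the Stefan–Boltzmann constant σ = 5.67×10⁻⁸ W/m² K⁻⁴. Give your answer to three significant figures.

346 kelvin

New equilibrium: T₂ = [(1−0.13)·3750/(4σ)]^(1/4) = 346.3 K.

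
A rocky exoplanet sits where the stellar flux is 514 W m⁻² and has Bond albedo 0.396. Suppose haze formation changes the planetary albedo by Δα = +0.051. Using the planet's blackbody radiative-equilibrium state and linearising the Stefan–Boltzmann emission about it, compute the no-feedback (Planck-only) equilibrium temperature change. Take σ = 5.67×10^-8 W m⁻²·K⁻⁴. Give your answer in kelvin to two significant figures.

-4.1 kelvin

Reference equilibrium: T_e = [S(1−α)/(4σ)]^(1/4) = 192.3 K.
TOA radiative forcing: ΔF = −S·Δα/4 = −514.0·(+0.051)/4 = -6.553 W m⁻².
The Planck feedback parameter is 4σT_e³ = 1.614 W m⁻²/K.
Hence the no-feedback warming is ΔF/(4σT_e³) = -4.06 K.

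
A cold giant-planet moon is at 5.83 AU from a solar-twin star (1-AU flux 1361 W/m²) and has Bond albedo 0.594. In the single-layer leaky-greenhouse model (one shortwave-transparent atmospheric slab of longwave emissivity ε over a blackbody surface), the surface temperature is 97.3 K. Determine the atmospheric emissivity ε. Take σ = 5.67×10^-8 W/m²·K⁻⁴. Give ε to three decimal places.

0.401

Irradiance scales as 1/d², so S = 1361 W/m² × (1/5.83)² = 40.04 W/m².
Effective temperature: T_e = [S(1−α)/(4σ)]^(1/4) = 92.01 K.
Inverting T_s⁴ = 2T_e⁴/(2−ε): (T_e/T_s)⁴ = 0.7997, so ε = 2(1 − 0.7997) = 0.4005.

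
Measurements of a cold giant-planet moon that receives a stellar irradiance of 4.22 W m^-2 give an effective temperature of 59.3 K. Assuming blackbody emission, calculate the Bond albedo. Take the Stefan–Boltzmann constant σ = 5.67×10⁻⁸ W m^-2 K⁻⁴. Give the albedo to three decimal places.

0.335

Energy balance: S(1−α)/4 = σT⁴, so 1−α = 4σT⁴/S.
σT⁴ = 0.7011 W m^-2, so 4σT⁴ = 2.805 W m^-2.
Hence α = 1 − 2.805/4.220 = 0.3354.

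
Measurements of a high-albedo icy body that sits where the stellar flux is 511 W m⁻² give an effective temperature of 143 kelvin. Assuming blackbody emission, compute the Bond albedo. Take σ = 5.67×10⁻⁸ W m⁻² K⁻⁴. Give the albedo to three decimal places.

From σT⁴ = S(1−α)/4 we invert for α: 1−α = 4σT⁴/S.
4σT⁴ = 4·5.67×10⁻⁸·(143)⁴ = 94.84 W m⁻².
1−α = 94.84/511.0 = 0.1856, so α = 0.8144.

0.814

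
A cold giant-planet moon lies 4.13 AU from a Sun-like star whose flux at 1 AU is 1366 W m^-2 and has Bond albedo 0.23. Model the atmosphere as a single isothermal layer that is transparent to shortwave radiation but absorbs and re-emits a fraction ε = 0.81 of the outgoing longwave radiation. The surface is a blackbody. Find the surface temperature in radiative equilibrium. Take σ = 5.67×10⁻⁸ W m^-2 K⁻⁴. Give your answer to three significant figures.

Flux at the orbit: S = 1366/(4.13)² = 80.08 W m^-2.
The planet radiates to space at T_e = [S(1−α)/(4σ)]^(1/4) = 128.4 K.
The surface balance (absorbed SW + ε·downward IR = σT_s⁴) with T_a⁴ = T_s⁴/2 reduces to T_s = T_e·[2/(2−ε)]^¼ = 146.2 K.

146 kelvin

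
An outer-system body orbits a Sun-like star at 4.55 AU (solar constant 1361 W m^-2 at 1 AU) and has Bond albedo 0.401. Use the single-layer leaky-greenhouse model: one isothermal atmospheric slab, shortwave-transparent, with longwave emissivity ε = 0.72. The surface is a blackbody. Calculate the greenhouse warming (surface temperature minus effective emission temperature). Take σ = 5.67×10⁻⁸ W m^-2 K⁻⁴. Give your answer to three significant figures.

Flux at the orbit: S = 1361/(4.55)² = 65.74 W m^-2.
Effective emission temperature (TOA balance): σT_e⁴ = S(1−α)/4 = 9.845 W m^-2 → T_e = 114.8 K.
For a single slab of emissivity ε, T_s⁴ = 2T_e⁴/(2−ε); thus T_s = 114.8·(1.562)^(1/4) = 128.3 K.
The atmosphere warms the surface by 13.55 K.

13.5 K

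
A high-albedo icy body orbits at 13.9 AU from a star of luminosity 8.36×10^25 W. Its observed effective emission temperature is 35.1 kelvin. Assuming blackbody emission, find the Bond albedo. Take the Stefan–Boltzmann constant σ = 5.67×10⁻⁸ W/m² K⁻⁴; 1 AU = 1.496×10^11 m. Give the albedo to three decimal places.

0.776

d = 13.9 × 1.496×10^11 m = 2.079×10^12 m.
S = L/(4πd²) = 1.539 W/m².
Rearranging the radiative balance, α = 1 − 4σT⁴/S.
4σT⁴ = 4·5.67×10⁻⁸·(35.1)⁴ = 0.3442 W/m².
Hence α = 1 − 0.3442/1.539 = 0.7762.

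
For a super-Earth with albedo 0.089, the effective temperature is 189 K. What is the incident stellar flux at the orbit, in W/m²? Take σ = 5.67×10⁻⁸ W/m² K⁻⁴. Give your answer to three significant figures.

Invert the energy balance for S: S = 4σT⁴/(1−α).
The emitted flux is σT⁴ = 72.35 W/m².
S = 4·72.35/0.911 = 317.7 W/m².

318 W/m²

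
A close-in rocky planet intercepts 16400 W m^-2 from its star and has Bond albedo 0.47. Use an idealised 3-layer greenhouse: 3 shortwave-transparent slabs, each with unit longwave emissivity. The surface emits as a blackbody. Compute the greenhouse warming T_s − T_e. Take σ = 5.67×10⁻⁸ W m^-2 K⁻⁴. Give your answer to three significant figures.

183 K

OLR = S(1−α)/4 = 2173 W m^-2; the top layer radiates at T_e = 442.5 K.
Surface: T_s = (4)^¼·T_e = 625.7 K.
So the greenhouse effect raises the surface by 625.7 − 442.5 = 183.3 K.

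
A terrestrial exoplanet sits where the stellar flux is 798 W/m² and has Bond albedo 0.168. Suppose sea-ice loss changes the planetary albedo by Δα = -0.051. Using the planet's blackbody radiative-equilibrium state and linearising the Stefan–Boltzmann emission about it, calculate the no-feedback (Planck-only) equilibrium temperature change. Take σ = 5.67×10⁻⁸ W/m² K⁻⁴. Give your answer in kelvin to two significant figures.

3.6 K

Reference equilibrium: T_e = [S(1−α)/(4σ)]^(1/4) = 232.6 K.
TOA radiative forcing: ΔF = −S·Δα/4 = −798.0·(-0.051)/4 = 10.17 W/m².
Linearising σT⁴ gives d(σT⁴)/dT = 4σT_e³ = 2.854 W/m² per K.
ΔT₀ = ΔF/λ_P = 10.17/2.854 = 3.56 K.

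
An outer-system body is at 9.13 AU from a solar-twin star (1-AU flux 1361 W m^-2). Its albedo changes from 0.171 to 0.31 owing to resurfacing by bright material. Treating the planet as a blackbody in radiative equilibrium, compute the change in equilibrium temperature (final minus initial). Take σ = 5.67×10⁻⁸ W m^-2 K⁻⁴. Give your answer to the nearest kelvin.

By the inverse-square law, S = 1361/9.13² = 16.33 W m^-2.
Before: T₁ = [16.33·0.829/(4σ)]^(1/4) = 87.89 K.
Final:   T₂ = [S(1−0.31)/(4σ)]^(1/4) = 83.95 K.
ΔT = T₂ − T₁ = -3.942 K.

-4 kelvin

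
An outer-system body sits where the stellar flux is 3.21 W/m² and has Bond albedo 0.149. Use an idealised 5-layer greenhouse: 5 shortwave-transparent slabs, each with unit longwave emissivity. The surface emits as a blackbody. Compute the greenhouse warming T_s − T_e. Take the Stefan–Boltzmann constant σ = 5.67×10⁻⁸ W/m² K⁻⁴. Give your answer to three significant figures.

OLR = S(1−α)/4 = 0.6829 W/m²; the top layer radiates at T_e = 58.91 K.
T_s = (N+1)^(1/4)·T_e = 92.20 K.
Warming: T_s − T_e = 33.29 K.

33.3 kelvin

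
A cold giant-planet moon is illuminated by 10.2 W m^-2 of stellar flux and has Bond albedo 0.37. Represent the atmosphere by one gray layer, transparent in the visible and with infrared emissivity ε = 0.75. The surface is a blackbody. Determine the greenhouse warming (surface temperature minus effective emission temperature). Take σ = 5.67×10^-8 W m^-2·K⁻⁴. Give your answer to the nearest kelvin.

9 K

The planet radiates to space at T_e = [S(1−α)/(4σ)]^(1/4) = 72.96 K.
For a single slab of emissivity ε, T_s⁴ = 2T_e⁴/(2−ε); thus T_s = 72.96·(1.6)^(1/4) = 82.05 K.
The atmosphere warms the surface by 9.097 K.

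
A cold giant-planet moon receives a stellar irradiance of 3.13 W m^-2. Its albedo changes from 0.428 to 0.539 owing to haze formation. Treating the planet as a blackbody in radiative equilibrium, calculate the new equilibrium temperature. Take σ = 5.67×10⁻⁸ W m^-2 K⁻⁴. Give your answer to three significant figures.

T₂ = [S(1−α₂)/(4σ)]^(1/4) = [3.130·0.461/(4σ)]^(1/4) = 50.22 K.

50.2 K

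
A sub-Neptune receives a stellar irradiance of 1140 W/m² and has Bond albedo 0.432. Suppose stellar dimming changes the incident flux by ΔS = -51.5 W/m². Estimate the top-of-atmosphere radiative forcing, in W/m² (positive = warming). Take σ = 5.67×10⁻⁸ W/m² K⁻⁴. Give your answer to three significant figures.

-7.31 W/m²

Only a fraction (1−α) is absorbed and it's spread over 4πR², so ΔF = (1−α)ΔS/4 = -7.313 W/m².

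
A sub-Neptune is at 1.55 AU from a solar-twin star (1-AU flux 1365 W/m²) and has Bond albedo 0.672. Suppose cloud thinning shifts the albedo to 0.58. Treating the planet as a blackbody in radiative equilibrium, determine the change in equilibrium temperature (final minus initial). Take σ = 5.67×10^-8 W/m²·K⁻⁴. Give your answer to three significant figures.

10.8 K

Flux at the orbit: S = 1365/(1.55)² = 568.2 W/m².
With α = 0.672, T₁ = 169.3 K.
With α = 0.58, T₂ = 180.1 K.
Change: 180.1 − 169.3 = 10.80 K.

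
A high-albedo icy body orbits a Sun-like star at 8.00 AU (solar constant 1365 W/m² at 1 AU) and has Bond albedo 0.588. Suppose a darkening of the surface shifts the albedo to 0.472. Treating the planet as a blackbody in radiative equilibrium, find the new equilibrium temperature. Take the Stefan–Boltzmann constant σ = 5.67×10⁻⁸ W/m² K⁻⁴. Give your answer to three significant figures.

83.9 K

By the inverse-square law, S = 1365/8.00² = 21.33 W/m².
T₂ = [S(1−α₂)/(4σ)]^(1/4) = [21.33·0.528/(4σ)]^(1/4) = 83.94 K.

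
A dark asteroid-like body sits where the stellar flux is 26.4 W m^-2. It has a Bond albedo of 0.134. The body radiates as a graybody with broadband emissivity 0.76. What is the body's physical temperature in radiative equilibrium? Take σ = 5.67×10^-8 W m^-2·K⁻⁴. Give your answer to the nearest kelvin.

107 K

The planet absorbs (1−α)S over its disc πR² and re-emits over 4πR², so the mean absorbed flux is (1−0.134)·26.40/4 = 5.716 W m^-2.
Radiative balance εσT⁴ = 5.716 gives T = [5.716/(0.76·σ)]^(1/4) = 107.3 K.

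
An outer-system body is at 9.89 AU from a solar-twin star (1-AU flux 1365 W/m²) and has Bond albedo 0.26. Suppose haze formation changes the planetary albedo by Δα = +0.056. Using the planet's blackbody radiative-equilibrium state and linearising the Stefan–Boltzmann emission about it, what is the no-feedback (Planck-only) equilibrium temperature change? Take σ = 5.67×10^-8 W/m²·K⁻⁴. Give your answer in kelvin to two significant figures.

Flux at the orbit: S = 1365/(9.89)² = 13.96 W/m².
Reference equilibrium: T_e = [S(1−α)/(4σ)]^(1/4) = 82.15 K.
The change in absorbed flux is Δ[S(1−α)/4] = −SΔα/4 = -0.1954 W/m².
Planck response: λ_P = 4σT_e³ = 4·5.67×10⁻⁸·(82.15)³ = 0.1257 W/m²/K.
ΔT₀ = ΔF/λ_P = -0.1954/0.1257 = -1.55 K.

-1.6 kelvin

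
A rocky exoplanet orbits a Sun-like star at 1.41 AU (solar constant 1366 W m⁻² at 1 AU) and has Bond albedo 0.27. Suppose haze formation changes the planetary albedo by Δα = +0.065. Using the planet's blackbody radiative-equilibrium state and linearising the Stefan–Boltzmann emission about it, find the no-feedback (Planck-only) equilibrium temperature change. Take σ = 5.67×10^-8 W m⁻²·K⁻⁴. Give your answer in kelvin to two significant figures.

Irradiance scales as 1/d², so S = 1366 W m⁻² × (1/1.41)² = 687.1 W m⁻².
Reference equilibrium: T_e = [S(1−α)/(4σ)]^(1/4) = 216.9 K.
TOA radiative forcing: ΔF = −S·Δα/4 = −687.1·(+0.065)/4 = -11.17 W m⁻².
Linearising σT⁴ gives d(σT⁴)/dT = 4σT_e³ = 2.313 W m⁻² per K.
Hence the no-feedback warming is ΔF/(4σT_e³) = -4.83 K.

-4.8 kelvin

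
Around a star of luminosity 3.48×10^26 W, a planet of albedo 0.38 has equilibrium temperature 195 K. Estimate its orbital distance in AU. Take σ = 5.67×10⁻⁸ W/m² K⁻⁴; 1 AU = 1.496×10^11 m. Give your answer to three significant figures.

Energy balance gives S = 4σT⁴/(1−α) = 528.9 W/m².
From L = 4πd²S, d = √(3.48×10^26/(4π·528.9)) = 2.288×10^11 m = 1.530 AU.

1.53 AU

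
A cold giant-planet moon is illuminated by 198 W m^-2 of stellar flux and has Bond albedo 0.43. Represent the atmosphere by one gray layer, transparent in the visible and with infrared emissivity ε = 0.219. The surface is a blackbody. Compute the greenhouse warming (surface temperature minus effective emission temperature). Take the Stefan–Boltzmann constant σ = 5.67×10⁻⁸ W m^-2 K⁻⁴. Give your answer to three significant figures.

The planet radiates to space at T_e = [S(1−α)/(4σ)]^(1/4) = 149.4 K.
For a single slab of emissivity ε, T_s⁴ = 2T_e⁴/(2−ε); thus T_s = 149.4·(1.123)^(1/4) = 153.8 K.
The atmosphere warms the surface by 4.394 K.

4.39 K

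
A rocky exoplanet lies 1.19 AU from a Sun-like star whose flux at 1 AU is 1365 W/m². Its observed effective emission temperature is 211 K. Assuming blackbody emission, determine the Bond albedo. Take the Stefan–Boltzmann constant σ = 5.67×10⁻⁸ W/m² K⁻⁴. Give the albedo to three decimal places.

By the inverse-square law, S = 1365/1.19² = 963.9 W/m².
Rearranging the radiative balance, α = 1 − 4σT⁴/S.
4σT⁴ = 4·5.67×10⁻⁸·(211)⁴ = 449.5 W/m².
Hence α = 1 − 449.5/963.9 = 0.5336.

0.534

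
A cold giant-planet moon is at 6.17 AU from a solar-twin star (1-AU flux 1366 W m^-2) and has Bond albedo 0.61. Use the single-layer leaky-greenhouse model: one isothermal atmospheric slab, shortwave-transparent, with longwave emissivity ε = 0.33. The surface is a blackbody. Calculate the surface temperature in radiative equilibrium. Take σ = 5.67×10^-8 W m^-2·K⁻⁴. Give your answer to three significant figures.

By the inverse-square law, S = 1366/6.17² = 35.88 W m^-2.
The planet radiates to space at T_e = [S(1−α)/(4σ)]^(1/4) = 88.63 K.
For a single slab of emissivity ε, T_s⁴ = 2T_e⁴/(2−ε); thus T_s = 88.63·(1.198)^(1/4) = 92.72 K.

92.7 K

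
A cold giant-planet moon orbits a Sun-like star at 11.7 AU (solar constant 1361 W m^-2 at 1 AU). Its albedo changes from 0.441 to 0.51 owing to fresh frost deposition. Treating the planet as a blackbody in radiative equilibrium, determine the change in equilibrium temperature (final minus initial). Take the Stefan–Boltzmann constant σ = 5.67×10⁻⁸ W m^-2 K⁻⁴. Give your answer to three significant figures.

By the inverse-square law, S = 1361/11.7² = 9.942 W m^-2.
Initial: T₁ = [S(1−0.441)/(4σ)]^(1/4) = 70.36 K.
With α = 0.51, T₂ = 68.08 K.
ΔT = T₂ − T₁ = -2.280 K.

-2.28 K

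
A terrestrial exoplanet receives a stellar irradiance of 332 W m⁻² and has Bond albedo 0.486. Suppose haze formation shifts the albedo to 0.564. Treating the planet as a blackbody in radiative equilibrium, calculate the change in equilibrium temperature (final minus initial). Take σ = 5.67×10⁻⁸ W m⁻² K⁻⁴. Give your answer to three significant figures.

Initial: T₁ = [S(1−0.486)/(4σ)]^(1/4) = 165.6 K.
After:  T₂ = [332.0·0.436/(4σ)]^(1/4) = 158.9 K.
Change: 158.9 − 165.6 = -6.676 K.

-6.68 K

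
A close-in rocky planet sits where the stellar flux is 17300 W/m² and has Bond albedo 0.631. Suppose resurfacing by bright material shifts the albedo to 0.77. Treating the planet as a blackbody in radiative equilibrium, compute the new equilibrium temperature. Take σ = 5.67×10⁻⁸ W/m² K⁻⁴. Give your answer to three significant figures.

With the new albedo, S(1−α₂)/4 = 994.7 W/m², so T₂ = 363.9 K.

364 K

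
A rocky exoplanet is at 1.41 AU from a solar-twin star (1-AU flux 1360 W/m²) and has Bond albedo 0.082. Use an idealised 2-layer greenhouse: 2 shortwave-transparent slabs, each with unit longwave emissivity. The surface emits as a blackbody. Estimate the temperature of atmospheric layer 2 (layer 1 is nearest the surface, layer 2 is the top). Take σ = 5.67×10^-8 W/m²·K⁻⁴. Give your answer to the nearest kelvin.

Flux at the orbit: S = 1360/(1.41)² = 684.1 W/m².
The effective emission temperature is T_e = [S(1−α)/(4σ)]^¼ = 229.4 K.
The net upward flux σT_e⁴ is constant between every pair of levels, so T_k⁴ = (N+1−k)T_e⁴.
T_2 = (1)^(1/4)·229.4 = 229.4 K.

229 K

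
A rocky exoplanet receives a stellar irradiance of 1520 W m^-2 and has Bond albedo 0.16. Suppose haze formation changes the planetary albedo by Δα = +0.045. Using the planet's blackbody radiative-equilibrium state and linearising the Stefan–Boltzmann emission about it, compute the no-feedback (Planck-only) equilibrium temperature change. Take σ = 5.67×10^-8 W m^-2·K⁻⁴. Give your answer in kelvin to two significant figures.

-3.7 K

Unperturbed T_e = [1520·(1−0.16)/(4σ)]^¼ = 273.9 K.
ΔF = −(S/4)Δα = −(1520/4)×(+0.045) = -17.10 W m^-2.
Planck response: λ_P = 4σT_e³ = 4·5.67×10⁻⁸·(273.9)³ = 4.661 W m^-2/K.
Hence the no-feedback warming is ΔF/(4σT_e³) = -3.67 K.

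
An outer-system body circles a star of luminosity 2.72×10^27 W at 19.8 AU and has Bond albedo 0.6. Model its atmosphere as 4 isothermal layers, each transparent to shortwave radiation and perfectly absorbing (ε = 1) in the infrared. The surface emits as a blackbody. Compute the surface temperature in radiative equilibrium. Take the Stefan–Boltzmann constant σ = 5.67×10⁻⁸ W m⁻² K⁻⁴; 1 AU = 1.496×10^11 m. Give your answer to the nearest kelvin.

d = 19.8 × 1.496×10^11 m = 2.962×10^12 m.
Flux at the orbit: S = L/(4πd²) = 2.72×10^27/(4π·(2.96×10^12)²) = 24.67 W m⁻².
OLR = S(1−α)/4 = 2.467 W m⁻²; the top layer radiates at T_e = 81.22 K.
Layer-by-layer balance gives σT_s⁴ = (N+1)σT_e⁴, so T_s = 5^¼·81.22 = 121.4 K.

121 K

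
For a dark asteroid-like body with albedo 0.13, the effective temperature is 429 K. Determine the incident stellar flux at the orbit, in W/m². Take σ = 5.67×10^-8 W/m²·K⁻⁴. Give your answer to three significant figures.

Invert the energy balance for S: S = 4σT⁴/(1−α).
The emitted flux is σT⁴ = 1920 W/m².
S = 4·1920/0.87 = 8830 W/m².

8830 W/m²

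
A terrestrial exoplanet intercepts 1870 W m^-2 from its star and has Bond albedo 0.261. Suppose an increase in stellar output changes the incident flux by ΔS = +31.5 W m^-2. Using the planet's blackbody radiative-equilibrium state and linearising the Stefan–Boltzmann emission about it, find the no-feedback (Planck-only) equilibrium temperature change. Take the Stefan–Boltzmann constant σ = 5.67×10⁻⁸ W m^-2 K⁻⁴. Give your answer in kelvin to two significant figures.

1.2 kelvin

Reference equilibrium: T_e = [S(1−α)/(4σ)]^(1/4) = 279.4 K.
Only a fraction (1−α) is absorbed and it's spread over 4πR², so ΔF = (1−α)ΔS/4 = 5.820 W m^-2.
Linearising σT⁴ gives d(σT⁴)/dT = 4σT_e³ = 4.946 W m^-2 per K.
Hence the no-feedback warming is ΔF/(4σT_e³) = 1.18 K.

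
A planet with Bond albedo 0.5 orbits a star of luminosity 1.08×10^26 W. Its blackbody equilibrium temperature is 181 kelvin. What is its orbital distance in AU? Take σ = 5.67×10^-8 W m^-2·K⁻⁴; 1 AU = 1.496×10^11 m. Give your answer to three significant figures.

0.888 AU

Required flux: S = 4σT⁴/(1−α) = 486.8 W m^-2.
Then d = [L/(4πS)]^(1/2) = 1.329×10^11 m, i.e. 0.8881 AU.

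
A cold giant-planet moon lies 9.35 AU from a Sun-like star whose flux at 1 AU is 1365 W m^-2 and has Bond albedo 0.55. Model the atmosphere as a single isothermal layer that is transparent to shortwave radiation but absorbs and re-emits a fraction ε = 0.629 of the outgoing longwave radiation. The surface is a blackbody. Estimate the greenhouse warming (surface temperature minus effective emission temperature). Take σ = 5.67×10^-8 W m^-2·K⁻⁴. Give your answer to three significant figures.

7.39 K

Flux at the orbit: S = 1365/(9.35)² = 15.61 W m^-2.
The planet radiates to space at T_e = [S(1−α)/(4σ)]^(1/4) = 74.61 K.
Surface balance with a leaky layer gives σT_s⁴ = σT_e⁴·2/(2−ε), so T_s = T_e·[2/(2−0.629)]^(1/4) = 81.99 K.
T_s − T_e = 81.99 − 74.61 = 7.386 K.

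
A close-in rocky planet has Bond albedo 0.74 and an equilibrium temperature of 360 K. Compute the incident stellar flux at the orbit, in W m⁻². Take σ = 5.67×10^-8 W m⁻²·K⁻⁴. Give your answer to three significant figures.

14700 W m⁻²

Invert the energy balance for S: S = 4σT⁴/(1−α).
The emitted flux is σT⁴ = 952.3 W m⁻².
S = 4·952.3/0.26 = 14650 W m⁻².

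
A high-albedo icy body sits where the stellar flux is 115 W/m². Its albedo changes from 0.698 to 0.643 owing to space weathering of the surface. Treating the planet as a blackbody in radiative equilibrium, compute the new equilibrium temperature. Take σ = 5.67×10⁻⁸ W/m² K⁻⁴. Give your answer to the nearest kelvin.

116 kelvin

New equilibrium: T₂ = [(1−0.643)·115.0/(4σ)]^(1/4) = 116.0 K.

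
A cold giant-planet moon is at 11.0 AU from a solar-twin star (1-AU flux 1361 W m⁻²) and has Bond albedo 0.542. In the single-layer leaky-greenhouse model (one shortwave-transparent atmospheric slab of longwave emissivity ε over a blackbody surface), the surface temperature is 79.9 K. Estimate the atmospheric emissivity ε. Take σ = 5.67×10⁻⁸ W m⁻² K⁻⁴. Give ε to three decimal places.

0.885

By the inverse-square law, S = 1361/11.0² = 11.25 W m⁻².
First, T_e = [11.25·(1−0.542)/(4σ)]^(1/4) = 69.04 K.
Since (2−ε)/2 = (T_e/T_s)⁴ = 0.5573, ε = 0.8854.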